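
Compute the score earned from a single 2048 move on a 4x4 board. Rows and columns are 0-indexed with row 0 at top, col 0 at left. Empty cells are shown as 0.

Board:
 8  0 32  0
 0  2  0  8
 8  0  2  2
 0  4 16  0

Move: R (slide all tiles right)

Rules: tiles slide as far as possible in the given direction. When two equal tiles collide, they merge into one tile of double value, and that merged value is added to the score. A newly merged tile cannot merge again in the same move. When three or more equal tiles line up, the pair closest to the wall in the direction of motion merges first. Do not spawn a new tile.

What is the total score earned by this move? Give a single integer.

Answer: 4

Derivation:
Slide right:
row 0: [8, 0, 32, 0] -> [0, 0, 8, 32]  score +0 (running 0)
row 1: [0, 2, 0, 8] -> [0, 0, 2, 8]  score +0 (running 0)
row 2: [8, 0, 2, 2] -> [0, 0, 8, 4]  score +4 (running 4)
row 3: [0, 4, 16, 0] -> [0, 0, 4, 16]  score +0 (running 4)
Board after move:
 0  0  8 32
 0  0  2  8
 0  0  8  4
 0  0  4 16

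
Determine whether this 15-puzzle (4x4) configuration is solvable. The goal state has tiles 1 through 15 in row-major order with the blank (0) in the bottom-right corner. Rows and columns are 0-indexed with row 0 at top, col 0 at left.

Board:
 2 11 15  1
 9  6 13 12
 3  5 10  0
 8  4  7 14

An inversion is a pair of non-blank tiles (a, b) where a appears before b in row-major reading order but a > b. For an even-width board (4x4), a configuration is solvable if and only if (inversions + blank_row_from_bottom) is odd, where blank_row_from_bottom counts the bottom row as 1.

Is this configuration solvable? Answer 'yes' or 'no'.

Inversions: 50
Blank is in row 2 (0-indexed from top), which is row 2 counting from the bottom (bottom = 1).
50 + 2 = 52, which is even, so the puzzle is not solvable.

Answer: no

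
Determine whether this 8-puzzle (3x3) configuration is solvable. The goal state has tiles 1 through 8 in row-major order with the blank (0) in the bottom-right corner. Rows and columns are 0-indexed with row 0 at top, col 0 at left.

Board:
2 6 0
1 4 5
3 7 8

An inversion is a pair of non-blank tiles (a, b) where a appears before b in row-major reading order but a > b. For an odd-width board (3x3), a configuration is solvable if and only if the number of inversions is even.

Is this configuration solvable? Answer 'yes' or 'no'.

Answer: no

Derivation:
Inversions (pairs i<j in row-major order where tile[i] > tile[j] > 0): 7
7 is odd, so the puzzle is not solvable.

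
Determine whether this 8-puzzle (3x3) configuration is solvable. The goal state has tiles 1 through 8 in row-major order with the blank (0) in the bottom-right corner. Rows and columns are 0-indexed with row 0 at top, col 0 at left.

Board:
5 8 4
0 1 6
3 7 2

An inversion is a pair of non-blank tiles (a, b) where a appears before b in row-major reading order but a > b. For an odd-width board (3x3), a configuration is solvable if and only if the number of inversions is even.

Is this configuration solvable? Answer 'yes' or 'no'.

Inversions (pairs i<j in row-major order where tile[i] > tile[j] > 0): 17
17 is odd, so the puzzle is not solvable.

Answer: no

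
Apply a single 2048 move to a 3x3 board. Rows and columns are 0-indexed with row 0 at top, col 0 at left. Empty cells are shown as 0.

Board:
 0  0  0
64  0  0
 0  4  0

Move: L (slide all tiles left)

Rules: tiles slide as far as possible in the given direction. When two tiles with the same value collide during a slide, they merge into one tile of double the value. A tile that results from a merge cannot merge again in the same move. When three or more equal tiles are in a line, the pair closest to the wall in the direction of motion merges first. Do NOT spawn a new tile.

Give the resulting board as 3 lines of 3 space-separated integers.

Slide left:
row 0: [0, 0, 0] -> [0, 0, 0]
row 1: [64, 0, 0] -> [64, 0, 0]
row 2: [0, 4, 0] -> [4, 0, 0]

Answer:  0  0  0
64  0  0
 4  0  0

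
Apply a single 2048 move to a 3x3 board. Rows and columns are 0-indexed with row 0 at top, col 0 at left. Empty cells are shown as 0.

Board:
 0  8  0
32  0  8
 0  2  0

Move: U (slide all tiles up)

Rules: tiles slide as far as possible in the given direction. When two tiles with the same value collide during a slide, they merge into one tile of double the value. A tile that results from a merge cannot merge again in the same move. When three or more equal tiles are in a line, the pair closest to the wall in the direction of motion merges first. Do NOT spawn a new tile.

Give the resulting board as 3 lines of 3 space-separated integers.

Slide up:
col 0: [0, 32, 0] -> [32, 0, 0]
col 1: [8, 0, 2] -> [8, 2, 0]
col 2: [0, 8, 0] -> [8, 0, 0]

Answer: 32  8  8
 0  2  0
 0  0  0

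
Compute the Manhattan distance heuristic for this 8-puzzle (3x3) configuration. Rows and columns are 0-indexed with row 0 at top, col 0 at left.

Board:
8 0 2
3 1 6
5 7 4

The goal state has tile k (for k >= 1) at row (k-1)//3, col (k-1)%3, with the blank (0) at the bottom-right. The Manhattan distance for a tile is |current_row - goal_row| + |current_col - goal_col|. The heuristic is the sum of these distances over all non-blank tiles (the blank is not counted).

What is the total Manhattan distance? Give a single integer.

Answer: 15

Derivation:
Tile 8: (0,0)->(2,1) = 3
Tile 2: (0,2)->(0,1) = 1
Tile 3: (1,0)->(0,2) = 3
Tile 1: (1,1)->(0,0) = 2
Tile 6: (1,2)->(1,2) = 0
Tile 5: (2,0)->(1,1) = 2
Tile 7: (2,1)->(2,0) = 1
Tile 4: (2,2)->(1,0) = 3
Sum: 3 + 1 + 3 + 2 + 0 + 2 + 1 + 3 = 15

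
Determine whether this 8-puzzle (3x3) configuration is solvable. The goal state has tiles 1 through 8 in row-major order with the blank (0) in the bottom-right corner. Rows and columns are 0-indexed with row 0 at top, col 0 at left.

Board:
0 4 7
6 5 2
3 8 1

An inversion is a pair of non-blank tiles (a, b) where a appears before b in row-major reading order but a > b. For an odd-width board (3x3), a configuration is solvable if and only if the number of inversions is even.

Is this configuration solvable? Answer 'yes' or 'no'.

Answer: yes

Derivation:
Inversions (pairs i<j in row-major order where tile[i] > tile[j] > 0): 18
18 is even, so the puzzle is solvable.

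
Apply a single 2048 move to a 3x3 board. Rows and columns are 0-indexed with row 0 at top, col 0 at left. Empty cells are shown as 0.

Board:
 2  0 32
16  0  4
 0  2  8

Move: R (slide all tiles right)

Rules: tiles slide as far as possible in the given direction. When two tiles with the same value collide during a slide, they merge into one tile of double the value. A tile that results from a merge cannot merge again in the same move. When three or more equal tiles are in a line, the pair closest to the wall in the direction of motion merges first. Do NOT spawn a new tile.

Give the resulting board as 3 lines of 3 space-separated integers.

Slide right:
row 0: [2, 0, 32] -> [0, 2, 32]
row 1: [16, 0, 4] -> [0, 16, 4]
row 2: [0, 2, 8] -> [0, 2, 8]

Answer:  0  2 32
 0 16  4
 0  2  8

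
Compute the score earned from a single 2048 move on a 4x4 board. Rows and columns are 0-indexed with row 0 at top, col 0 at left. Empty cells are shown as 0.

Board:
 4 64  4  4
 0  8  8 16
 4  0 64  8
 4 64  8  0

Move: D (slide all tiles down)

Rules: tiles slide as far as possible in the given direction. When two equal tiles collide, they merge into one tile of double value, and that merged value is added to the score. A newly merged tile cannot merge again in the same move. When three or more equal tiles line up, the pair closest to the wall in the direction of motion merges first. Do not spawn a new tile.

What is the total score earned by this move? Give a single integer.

Slide down:
col 0: [4, 0, 4, 4] -> [0, 0, 4, 8]  score +8 (running 8)
col 1: [64, 8, 0, 64] -> [0, 64, 8, 64]  score +0 (running 8)
col 2: [4, 8, 64, 8] -> [4, 8, 64, 8]  score +0 (running 8)
col 3: [4, 16, 8, 0] -> [0, 4, 16, 8]  score +0 (running 8)
Board after move:
 0  0  4  0
 0 64  8  4
 4  8 64 16
 8 64  8  8

Answer: 8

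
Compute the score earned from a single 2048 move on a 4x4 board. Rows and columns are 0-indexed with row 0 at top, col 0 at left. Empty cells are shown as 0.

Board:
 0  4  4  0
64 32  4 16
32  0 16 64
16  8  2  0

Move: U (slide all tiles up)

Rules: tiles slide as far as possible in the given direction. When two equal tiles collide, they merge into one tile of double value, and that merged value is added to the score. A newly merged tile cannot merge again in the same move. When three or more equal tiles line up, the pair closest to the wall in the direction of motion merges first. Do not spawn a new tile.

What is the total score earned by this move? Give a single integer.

Slide up:
col 0: [0, 64, 32, 16] -> [64, 32, 16, 0]  score +0 (running 0)
col 1: [4, 32, 0, 8] -> [4, 32, 8, 0]  score +0 (running 0)
col 2: [4, 4, 16, 2] -> [8, 16, 2, 0]  score +8 (running 8)
col 3: [0, 16, 64, 0] -> [16, 64, 0, 0]  score +0 (running 8)
Board after move:
64  4  8 16
32 32 16 64
16  8  2  0
 0  0  0  0

Answer: 8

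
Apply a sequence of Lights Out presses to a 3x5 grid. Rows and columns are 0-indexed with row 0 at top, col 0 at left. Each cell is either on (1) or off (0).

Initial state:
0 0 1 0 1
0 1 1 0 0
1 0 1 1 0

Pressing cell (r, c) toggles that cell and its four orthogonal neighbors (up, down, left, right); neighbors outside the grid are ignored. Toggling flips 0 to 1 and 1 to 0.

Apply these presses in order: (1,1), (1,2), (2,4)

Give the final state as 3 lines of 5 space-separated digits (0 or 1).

Answer: 0 1 0 0 1
1 1 1 1 1
1 1 0 0 1

Derivation:
After press 1 at (1,1):
0 1 1 0 1
1 0 0 0 0
1 1 1 1 0

After press 2 at (1,2):
0 1 0 0 1
1 1 1 1 0
1 1 0 1 0

After press 3 at (2,4):
0 1 0 0 1
1 1 1 1 1
1 1 0 0 1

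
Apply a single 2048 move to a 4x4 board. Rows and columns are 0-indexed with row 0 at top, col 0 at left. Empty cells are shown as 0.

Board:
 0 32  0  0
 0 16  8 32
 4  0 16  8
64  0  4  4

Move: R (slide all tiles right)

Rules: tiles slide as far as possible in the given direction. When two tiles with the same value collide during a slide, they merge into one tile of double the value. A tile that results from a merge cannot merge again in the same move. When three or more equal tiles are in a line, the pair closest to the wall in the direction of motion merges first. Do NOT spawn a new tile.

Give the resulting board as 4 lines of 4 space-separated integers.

Answer:  0  0  0 32
 0 16  8 32
 0  4 16  8
 0  0 64  8

Derivation:
Slide right:
row 0: [0, 32, 0, 0] -> [0, 0, 0, 32]
row 1: [0, 16, 8, 32] -> [0, 16, 8, 32]
row 2: [4, 0, 16, 8] -> [0, 4, 16, 8]
row 3: [64, 0, 4, 4] -> [0, 0, 64, 8]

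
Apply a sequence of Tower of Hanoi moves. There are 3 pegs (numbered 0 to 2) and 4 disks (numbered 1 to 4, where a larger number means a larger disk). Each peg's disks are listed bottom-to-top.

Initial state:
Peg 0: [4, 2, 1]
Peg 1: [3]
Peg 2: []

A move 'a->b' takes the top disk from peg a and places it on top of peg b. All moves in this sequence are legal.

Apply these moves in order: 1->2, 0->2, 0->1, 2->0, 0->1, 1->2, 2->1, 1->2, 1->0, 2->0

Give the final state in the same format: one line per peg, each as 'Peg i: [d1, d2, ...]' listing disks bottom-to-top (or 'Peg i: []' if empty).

After move 1 (1->2):
Peg 0: [4, 2, 1]
Peg 1: []
Peg 2: [3]

After move 2 (0->2):
Peg 0: [4, 2]
Peg 1: []
Peg 2: [3, 1]

After move 3 (0->1):
Peg 0: [4]
Peg 1: [2]
Peg 2: [3, 1]

After move 4 (2->0):
Peg 0: [4, 1]
Peg 1: [2]
Peg 2: [3]

After move 5 (0->1):
Peg 0: [4]
Peg 1: [2, 1]
Peg 2: [3]

After move 6 (1->2):
Peg 0: [4]
Peg 1: [2]
Peg 2: [3, 1]

After move 7 (2->1):
Peg 0: [4]
Peg 1: [2, 1]
Peg 2: [3]

After move 8 (1->2):
Peg 0: [4]
Peg 1: [2]
Peg 2: [3, 1]

After move 9 (1->0):
Peg 0: [4, 2]
Peg 1: []
Peg 2: [3, 1]

After move 10 (2->0):
Peg 0: [4, 2, 1]
Peg 1: []
Peg 2: [3]

Answer: Peg 0: [4, 2, 1]
Peg 1: []
Peg 2: [3]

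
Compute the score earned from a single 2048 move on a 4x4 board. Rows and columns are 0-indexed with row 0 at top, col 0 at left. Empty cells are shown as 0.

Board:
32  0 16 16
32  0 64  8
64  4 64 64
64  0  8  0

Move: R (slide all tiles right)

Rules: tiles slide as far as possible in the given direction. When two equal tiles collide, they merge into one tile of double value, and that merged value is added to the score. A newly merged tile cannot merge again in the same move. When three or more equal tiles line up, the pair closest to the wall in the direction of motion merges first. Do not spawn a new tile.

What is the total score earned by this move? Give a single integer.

Answer: 160

Derivation:
Slide right:
row 0: [32, 0, 16, 16] -> [0, 0, 32, 32]  score +32 (running 32)
row 1: [32, 0, 64, 8] -> [0, 32, 64, 8]  score +0 (running 32)
row 2: [64, 4, 64, 64] -> [0, 64, 4, 128]  score +128 (running 160)
row 3: [64, 0, 8, 0] -> [0, 0, 64, 8]  score +0 (running 160)
Board after move:
  0   0  32  32
  0  32  64   8
  0  64   4 128
  0   0  64   8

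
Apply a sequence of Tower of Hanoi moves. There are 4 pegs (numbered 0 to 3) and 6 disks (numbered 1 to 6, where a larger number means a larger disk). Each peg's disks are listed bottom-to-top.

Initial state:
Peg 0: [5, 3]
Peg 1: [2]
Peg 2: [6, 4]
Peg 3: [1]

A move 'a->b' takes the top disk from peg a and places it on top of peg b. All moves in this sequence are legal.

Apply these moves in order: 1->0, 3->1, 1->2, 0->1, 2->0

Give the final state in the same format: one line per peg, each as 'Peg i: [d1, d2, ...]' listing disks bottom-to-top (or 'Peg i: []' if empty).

Answer: Peg 0: [5, 3, 1]
Peg 1: [2]
Peg 2: [6, 4]
Peg 3: []

Derivation:
After move 1 (1->0):
Peg 0: [5, 3, 2]
Peg 1: []
Peg 2: [6, 4]
Peg 3: [1]

After move 2 (3->1):
Peg 0: [5, 3, 2]
Peg 1: [1]
Peg 2: [6, 4]
Peg 3: []

After move 3 (1->2):
Peg 0: [5, 3, 2]
Peg 1: []
Peg 2: [6, 4, 1]
Peg 3: []

After move 4 (0->1):
Peg 0: [5, 3]
Peg 1: [2]
Peg 2: [6, 4, 1]
Peg 3: []

After move 5 (2->0):
Peg 0: [5, 3, 1]
Peg 1: [2]
Peg 2: [6, 4]
Peg 3: []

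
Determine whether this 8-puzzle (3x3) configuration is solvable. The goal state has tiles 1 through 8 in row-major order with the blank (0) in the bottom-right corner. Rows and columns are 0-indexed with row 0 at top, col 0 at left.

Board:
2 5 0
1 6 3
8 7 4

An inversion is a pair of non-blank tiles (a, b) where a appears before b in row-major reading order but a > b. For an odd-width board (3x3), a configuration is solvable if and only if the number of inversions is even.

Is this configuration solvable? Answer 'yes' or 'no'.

Inversions (pairs i<j in row-major order where tile[i] > tile[j] > 0): 9
9 is odd, so the puzzle is not solvable.

Answer: no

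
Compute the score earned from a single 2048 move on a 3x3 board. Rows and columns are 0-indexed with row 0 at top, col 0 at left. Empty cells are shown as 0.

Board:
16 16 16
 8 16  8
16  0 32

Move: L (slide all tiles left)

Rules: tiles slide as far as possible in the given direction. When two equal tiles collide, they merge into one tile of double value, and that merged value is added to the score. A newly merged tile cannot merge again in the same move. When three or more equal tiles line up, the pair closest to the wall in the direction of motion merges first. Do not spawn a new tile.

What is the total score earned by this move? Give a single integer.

Answer: 32

Derivation:
Slide left:
row 0: [16, 16, 16] -> [32, 16, 0]  score +32 (running 32)
row 1: [8, 16, 8] -> [8, 16, 8]  score +0 (running 32)
row 2: [16, 0, 32] -> [16, 32, 0]  score +0 (running 32)
Board after move:
32 16  0
 8 16  8
16 32  0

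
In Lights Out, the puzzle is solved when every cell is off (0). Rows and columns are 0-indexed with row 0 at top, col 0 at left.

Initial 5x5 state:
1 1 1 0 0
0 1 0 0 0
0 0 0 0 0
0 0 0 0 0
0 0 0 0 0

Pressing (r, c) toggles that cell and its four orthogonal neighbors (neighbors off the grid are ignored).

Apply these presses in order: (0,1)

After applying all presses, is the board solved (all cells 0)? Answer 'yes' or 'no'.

Answer: yes

Derivation:
After press 1 at (0,1):
0 0 0 0 0
0 0 0 0 0
0 0 0 0 0
0 0 0 0 0
0 0 0 0 0

Lights still on: 0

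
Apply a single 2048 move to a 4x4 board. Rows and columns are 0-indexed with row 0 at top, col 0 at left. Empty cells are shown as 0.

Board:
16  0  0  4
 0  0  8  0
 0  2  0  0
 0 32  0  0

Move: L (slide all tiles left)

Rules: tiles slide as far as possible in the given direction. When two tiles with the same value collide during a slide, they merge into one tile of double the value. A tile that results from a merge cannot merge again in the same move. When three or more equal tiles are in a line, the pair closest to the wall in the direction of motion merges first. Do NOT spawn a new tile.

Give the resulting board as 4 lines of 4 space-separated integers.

Slide left:
row 0: [16, 0, 0, 4] -> [16, 4, 0, 0]
row 1: [0, 0, 8, 0] -> [8, 0, 0, 0]
row 2: [0, 2, 0, 0] -> [2, 0, 0, 0]
row 3: [0, 32, 0, 0] -> [32, 0, 0, 0]

Answer: 16  4  0  0
 8  0  0  0
 2  0  0  0
32  0  0  0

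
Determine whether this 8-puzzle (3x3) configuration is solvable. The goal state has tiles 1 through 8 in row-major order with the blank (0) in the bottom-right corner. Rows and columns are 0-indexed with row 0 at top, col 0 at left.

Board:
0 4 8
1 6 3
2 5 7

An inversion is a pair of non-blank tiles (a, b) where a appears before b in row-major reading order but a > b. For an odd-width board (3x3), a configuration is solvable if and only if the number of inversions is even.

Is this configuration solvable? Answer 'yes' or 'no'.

Answer: no

Derivation:
Inversions (pairs i<j in row-major order where tile[i] > tile[j] > 0): 13
13 is odd, so the puzzle is not solvable.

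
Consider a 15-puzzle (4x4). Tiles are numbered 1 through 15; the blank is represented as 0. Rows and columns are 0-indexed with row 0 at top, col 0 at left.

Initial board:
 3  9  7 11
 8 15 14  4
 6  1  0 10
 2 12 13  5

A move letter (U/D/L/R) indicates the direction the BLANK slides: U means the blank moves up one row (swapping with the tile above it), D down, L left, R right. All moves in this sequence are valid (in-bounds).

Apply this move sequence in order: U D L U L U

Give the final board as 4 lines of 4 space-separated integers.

After move 1 (U):
 3  9  7 11
 8 15  0  4
 6  1 14 10
 2 12 13  5

After move 2 (D):
 3  9  7 11
 8 15 14  4
 6  1  0 10
 2 12 13  5

After move 3 (L):
 3  9  7 11
 8 15 14  4
 6  0  1 10
 2 12 13  5

After move 4 (U):
 3  9  7 11
 8  0 14  4
 6 15  1 10
 2 12 13  5

After move 5 (L):
 3  9  7 11
 0  8 14  4
 6 15  1 10
 2 12 13  5

After move 6 (U):
 0  9  7 11
 3  8 14  4
 6 15  1 10
 2 12 13  5

Answer:  0  9  7 11
 3  8 14  4
 6 15  1 10
 2 12 13  5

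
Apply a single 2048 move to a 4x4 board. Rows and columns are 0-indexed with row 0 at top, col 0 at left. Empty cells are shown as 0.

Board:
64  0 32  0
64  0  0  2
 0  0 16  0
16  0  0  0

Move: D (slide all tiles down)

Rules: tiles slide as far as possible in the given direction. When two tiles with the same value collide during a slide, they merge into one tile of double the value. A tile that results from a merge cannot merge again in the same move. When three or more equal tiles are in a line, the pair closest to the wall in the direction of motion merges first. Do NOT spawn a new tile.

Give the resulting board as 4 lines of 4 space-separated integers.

Answer:   0   0   0   0
  0   0   0   0
128   0  32   0
 16   0  16   2

Derivation:
Slide down:
col 0: [64, 64, 0, 16] -> [0, 0, 128, 16]
col 1: [0, 0, 0, 0] -> [0, 0, 0, 0]
col 2: [32, 0, 16, 0] -> [0, 0, 32, 16]
col 3: [0, 2, 0, 0] -> [0, 0, 0, 2]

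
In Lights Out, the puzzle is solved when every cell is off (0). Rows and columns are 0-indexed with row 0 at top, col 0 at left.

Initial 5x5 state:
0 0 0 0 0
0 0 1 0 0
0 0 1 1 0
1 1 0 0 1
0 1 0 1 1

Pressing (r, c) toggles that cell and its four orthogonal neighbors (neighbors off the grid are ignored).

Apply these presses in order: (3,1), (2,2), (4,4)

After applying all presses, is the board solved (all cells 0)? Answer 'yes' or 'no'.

Answer: yes

Derivation:
After press 1 at (3,1):
0 0 0 0 0
0 0 1 0 0
0 1 1 1 0
0 0 1 0 1
0 0 0 1 1

After press 2 at (2,2):
0 0 0 0 0
0 0 0 0 0
0 0 0 0 0
0 0 0 0 1
0 0 0 1 1

After press 3 at (4,4):
0 0 0 0 0
0 0 0 0 0
0 0 0 0 0
0 0 0 0 0
0 0 0 0 0

Lights still on: 0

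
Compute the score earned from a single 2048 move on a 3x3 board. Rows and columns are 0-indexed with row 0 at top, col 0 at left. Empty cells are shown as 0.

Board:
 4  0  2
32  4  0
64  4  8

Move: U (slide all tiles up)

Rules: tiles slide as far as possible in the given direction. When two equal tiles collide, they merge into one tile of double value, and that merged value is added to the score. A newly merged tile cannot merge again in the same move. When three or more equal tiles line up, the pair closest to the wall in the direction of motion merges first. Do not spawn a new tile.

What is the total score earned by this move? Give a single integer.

Answer: 8

Derivation:
Slide up:
col 0: [4, 32, 64] -> [4, 32, 64]  score +0 (running 0)
col 1: [0, 4, 4] -> [8, 0, 0]  score +8 (running 8)
col 2: [2, 0, 8] -> [2, 8, 0]  score +0 (running 8)
Board after move:
 4  8  2
32  0  8
64  0  0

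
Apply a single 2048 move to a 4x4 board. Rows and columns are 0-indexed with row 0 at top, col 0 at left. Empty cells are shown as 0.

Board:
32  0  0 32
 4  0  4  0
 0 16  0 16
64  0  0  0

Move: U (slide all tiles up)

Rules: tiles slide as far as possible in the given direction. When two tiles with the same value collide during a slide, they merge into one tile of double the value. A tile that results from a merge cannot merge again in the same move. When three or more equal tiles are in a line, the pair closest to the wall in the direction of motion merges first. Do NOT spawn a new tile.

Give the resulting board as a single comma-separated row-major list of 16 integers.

Answer: 32, 16, 4, 32, 4, 0, 0, 16, 64, 0, 0, 0, 0, 0, 0, 0

Derivation:
Slide up:
col 0: [32, 4, 0, 64] -> [32, 4, 64, 0]
col 1: [0, 0, 16, 0] -> [16, 0, 0, 0]
col 2: [0, 4, 0, 0] -> [4, 0, 0, 0]
col 3: [32, 0, 16, 0] -> [32, 16, 0, 0]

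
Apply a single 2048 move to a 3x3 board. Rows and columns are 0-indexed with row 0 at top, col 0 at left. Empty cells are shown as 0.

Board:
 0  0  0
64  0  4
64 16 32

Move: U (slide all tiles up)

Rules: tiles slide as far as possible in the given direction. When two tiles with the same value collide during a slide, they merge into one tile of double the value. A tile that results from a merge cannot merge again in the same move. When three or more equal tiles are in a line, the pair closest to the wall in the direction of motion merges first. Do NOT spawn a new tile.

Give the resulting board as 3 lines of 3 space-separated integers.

Slide up:
col 0: [0, 64, 64] -> [128, 0, 0]
col 1: [0, 0, 16] -> [16, 0, 0]
col 2: [0, 4, 32] -> [4, 32, 0]

Answer: 128  16   4
  0   0  32
  0   0   0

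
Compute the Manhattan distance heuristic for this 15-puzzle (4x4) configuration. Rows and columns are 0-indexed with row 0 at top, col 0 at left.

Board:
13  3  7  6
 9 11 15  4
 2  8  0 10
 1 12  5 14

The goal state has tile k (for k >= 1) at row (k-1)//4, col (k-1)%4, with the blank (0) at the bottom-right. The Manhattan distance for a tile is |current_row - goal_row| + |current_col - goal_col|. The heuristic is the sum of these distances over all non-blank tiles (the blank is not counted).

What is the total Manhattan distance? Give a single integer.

Tile 13: (0,0)->(3,0) = 3
Tile 3: (0,1)->(0,2) = 1
Tile 7: (0,2)->(1,2) = 1
Tile 6: (0,3)->(1,1) = 3
Tile 9: (1,0)->(2,0) = 1
Tile 11: (1,1)->(2,2) = 2
Tile 15: (1,2)->(3,2) = 2
Tile 4: (1,3)->(0,3) = 1
Tile 2: (2,0)->(0,1) = 3
Tile 8: (2,1)->(1,3) = 3
Tile 10: (2,3)->(2,1) = 2
Tile 1: (3,0)->(0,0) = 3
Tile 12: (3,1)->(2,3) = 3
Tile 5: (3,2)->(1,0) = 4
Tile 14: (3,3)->(3,1) = 2
Sum: 3 + 1 + 1 + 3 + 1 + 2 + 2 + 1 + 3 + 3 + 2 + 3 + 3 + 4 + 2 = 34

Answer: 34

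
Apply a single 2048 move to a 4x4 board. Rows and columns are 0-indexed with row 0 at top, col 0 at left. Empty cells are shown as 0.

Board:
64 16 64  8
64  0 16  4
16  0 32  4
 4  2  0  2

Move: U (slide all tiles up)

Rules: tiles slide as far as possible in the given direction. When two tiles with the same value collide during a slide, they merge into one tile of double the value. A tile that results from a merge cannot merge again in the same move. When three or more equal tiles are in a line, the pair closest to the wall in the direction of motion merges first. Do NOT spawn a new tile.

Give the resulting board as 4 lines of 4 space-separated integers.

Answer: 128  16  64   8
 16   2  16   8
  4   0  32   2
  0   0   0   0

Derivation:
Slide up:
col 0: [64, 64, 16, 4] -> [128, 16, 4, 0]
col 1: [16, 0, 0, 2] -> [16, 2, 0, 0]
col 2: [64, 16, 32, 0] -> [64, 16, 32, 0]
col 3: [8, 4, 4, 2] -> [8, 8, 2, 0]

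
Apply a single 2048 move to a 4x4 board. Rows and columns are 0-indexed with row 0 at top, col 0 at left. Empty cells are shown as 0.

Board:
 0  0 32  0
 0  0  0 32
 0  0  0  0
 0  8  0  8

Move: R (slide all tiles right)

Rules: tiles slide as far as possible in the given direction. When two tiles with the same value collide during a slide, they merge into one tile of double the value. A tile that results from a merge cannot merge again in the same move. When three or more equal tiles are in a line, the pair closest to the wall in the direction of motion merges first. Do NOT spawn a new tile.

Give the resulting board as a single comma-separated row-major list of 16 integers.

Answer: 0, 0, 0, 32, 0, 0, 0, 32, 0, 0, 0, 0, 0, 0, 0, 16

Derivation:
Slide right:
row 0: [0, 0, 32, 0] -> [0, 0, 0, 32]
row 1: [0, 0, 0, 32] -> [0, 0, 0, 32]
row 2: [0, 0, 0, 0] -> [0, 0, 0, 0]
row 3: [0, 8, 0, 8] -> [0, 0, 0, 16]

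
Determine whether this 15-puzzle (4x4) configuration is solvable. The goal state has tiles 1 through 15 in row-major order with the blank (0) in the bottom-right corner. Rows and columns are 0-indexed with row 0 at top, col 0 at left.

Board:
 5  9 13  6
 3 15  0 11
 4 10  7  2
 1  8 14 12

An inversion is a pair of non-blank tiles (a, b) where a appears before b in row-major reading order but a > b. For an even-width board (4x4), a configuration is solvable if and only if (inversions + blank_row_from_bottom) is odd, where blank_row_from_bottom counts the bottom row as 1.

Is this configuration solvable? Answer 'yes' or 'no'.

Answer: yes

Derivation:
Inversions: 52
Blank is in row 1 (0-indexed from top), which is row 3 counting from the bottom (bottom = 1).
52 + 3 = 55, which is odd, so the puzzle is solvable.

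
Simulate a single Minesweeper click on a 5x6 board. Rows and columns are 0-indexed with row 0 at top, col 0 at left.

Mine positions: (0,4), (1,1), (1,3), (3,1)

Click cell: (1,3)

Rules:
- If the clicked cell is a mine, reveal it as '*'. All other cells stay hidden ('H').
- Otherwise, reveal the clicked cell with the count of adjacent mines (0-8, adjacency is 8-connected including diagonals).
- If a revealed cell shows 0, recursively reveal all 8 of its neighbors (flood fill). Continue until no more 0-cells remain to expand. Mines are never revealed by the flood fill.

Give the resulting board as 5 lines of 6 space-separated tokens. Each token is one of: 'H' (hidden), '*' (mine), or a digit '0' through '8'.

H H H H H H
H H H * H H
H H H H H H
H H H H H H
H H H H H H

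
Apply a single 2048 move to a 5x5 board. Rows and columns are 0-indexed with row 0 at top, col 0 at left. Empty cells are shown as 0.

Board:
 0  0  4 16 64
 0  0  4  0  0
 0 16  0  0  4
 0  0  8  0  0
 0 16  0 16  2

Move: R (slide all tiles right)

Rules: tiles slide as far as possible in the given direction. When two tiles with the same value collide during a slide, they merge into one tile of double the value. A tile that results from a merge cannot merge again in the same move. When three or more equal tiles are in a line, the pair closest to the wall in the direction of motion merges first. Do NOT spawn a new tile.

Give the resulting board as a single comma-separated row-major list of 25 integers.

Slide right:
row 0: [0, 0, 4, 16, 64] -> [0, 0, 4, 16, 64]
row 1: [0, 0, 4, 0, 0] -> [0, 0, 0, 0, 4]
row 2: [0, 16, 0, 0, 4] -> [0, 0, 0, 16, 4]
row 3: [0, 0, 8, 0, 0] -> [0, 0, 0, 0, 8]
row 4: [0, 16, 0, 16, 2] -> [0, 0, 0, 32, 2]

Answer: 0, 0, 4, 16, 64, 0, 0, 0, 0, 4, 0, 0, 0, 16, 4, 0, 0, 0, 0, 8, 0, 0, 0, 32, 2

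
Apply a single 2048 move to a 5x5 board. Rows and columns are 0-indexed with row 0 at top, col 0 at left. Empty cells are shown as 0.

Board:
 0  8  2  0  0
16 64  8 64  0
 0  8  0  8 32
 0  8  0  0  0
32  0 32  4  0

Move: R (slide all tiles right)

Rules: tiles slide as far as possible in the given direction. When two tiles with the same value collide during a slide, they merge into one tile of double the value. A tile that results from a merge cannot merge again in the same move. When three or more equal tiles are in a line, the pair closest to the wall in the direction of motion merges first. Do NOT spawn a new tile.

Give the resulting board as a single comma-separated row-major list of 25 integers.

Answer: 0, 0, 0, 8, 2, 0, 16, 64, 8, 64, 0, 0, 0, 16, 32, 0, 0, 0, 0, 8, 0, 0, 0, 64, 4

Derivation:
Slide right:
row 0: [0, 8, 2, 0, 0] -> [0, 0, 0, 8, 2]
row 1: [16, 64, 8, 64, 0] -> [0, 16, 64, 8, 64]
row 2: [0, 8, 0, 8, 32] -> [0, 0, 0, 16, 32]
row 3: [0, 8, 0, 0, 0] -> [0, 0, 0, 0, 8]
row 4: [32, 0, 32, 4, 0] -> [0, 0, 0, 64, 4]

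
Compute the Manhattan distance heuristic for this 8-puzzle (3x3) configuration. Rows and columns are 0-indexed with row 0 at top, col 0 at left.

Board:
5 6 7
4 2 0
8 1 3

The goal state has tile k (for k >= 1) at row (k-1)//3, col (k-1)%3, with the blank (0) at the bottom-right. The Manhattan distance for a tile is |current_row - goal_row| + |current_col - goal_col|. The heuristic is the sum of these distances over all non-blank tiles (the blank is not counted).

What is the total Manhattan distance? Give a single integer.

Answer: 15

Derivation:
Tile 5: (0,0)->(1,1) = 2
Tile 6: (0,1)->(1,2) = 2
Tile 7: (0,2)->(2,0) = 4
Tile 4: (1,0)->(1,0) = 0
Tile 2: (1,1)->(0,1) = 1
Tile 8: (2,0)->(2,1) = 1
Tile 1: (2,1)->(0,0) = 3
Tile 3: (2,2)->(0,2) = 2
Sum: 2 + 2 + 4 + 0 + 1 + 1 + 3 + 2 = 15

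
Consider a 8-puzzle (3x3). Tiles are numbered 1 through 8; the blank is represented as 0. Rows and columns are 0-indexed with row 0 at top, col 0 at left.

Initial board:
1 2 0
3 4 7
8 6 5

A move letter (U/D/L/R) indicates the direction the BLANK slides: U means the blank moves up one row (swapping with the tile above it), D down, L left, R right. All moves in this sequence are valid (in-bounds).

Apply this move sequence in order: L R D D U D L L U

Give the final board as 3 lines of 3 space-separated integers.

After move 1 (L):
1 0 2
3 4 7
8 6 5

After move 2 (R):
1 2 0
3 4 7
8 6 5

After move 3 (D):
1 2 7
3 4 0
8 6 5

After move 4 (D):
1 2 7
3 4 5
8 6 0

After move 5 (U):
1 2 7
3 4 0
8 6 5

After move 6 (D):
1 2 7
3 4 5
8 6 0

After move 7 (L):
1 2 7
3 4 5
8 0 6

After move 8 (L):
1 2 7
3 4 5
0 8 6

After move 9 (U):
1 2 7
0 4 5
3 8 6

Answer: 1 2 7
0 4 5
3 8 6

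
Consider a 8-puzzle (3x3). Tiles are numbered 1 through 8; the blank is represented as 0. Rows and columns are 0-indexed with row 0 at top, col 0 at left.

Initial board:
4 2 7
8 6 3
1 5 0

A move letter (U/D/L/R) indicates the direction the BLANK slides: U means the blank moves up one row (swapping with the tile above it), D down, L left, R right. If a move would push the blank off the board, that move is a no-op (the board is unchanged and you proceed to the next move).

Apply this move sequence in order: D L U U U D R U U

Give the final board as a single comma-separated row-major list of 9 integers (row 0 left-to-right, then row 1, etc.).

Answer: 4, 2, 0, 8, 3, 7, 1, 6, 5

Derivation:
After move 1 (D):
4 2 7
8 6 3
1 5 0

After move 2 (L):
4 2 7
8 6 3
1 0 5

After move 3 (U):
4 2 7
8 0 3
1 6 5

After move 4 (U):
4 0 7
8 2 3
1 6 5

After move 5 (U):
4 0 7
8 2 3
1 6 5

After move 6 (D):
4 2 7
8 0 3
1 6 5

After move 7 (R):
4 2 7
8 3 0
1 6 5

After move 8 (U):
4 2 0
8 3 7
1 6 5

After move 9 (U):
4 2 0
8 3 7
1 6 5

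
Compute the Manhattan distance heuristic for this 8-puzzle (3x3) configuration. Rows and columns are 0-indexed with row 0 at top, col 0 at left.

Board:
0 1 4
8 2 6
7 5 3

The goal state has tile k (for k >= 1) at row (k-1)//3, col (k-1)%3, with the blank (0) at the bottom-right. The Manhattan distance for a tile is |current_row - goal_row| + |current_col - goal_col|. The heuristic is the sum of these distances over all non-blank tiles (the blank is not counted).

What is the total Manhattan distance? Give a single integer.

Tile 1: (0,1)->(0,0) = 1
Tile 4: (0,2)->(1,0) = 3
Tile 8: (1,0)->(2,1) = 2
Tile 2: (1,1)->(0,1) = 1
Tile 6: (1,2)->(1,2) = 0
Tile 7: (2,0)->(2,0) = 0
Tile 5: (2,1)->(1,1) = 1
Tile 3: (2,2)->(0,2) = 2
Sum: 1 + 3 + 2 + 1 + 0 + 0 + 1 + 2 = 10

Answer: 10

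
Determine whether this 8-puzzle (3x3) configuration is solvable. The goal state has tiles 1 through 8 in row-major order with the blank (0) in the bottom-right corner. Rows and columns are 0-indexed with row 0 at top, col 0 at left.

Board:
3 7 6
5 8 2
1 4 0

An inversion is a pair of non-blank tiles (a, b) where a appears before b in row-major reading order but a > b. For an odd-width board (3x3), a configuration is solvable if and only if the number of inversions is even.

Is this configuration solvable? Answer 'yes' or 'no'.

Inversions (pairs i<j in row-major order where tile[i] > tile[j] > 0): 18
18 is even, so the puzzle is solvable.

Answer: yes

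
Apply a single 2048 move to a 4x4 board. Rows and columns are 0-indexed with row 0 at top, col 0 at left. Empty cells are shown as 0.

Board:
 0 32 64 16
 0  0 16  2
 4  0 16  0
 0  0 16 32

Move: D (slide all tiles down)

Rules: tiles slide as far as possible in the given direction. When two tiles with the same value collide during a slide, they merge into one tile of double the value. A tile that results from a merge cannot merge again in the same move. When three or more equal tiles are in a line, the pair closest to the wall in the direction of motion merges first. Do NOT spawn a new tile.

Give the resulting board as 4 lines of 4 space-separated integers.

Answer:  0  0  0  0
 0  0 64 16
 0  0 16  2
 4 32 32 32

Derivation:
Slide down:
col 0: [0, 0, 4, 0] -> [0, 0, 0, 4]
col 1: [32, 0, 0, 0] -> [0, 0, 0, 32]
col 2: [64, 16, 16, 16] -> [0, 64, 16, 32]
col 3: [16, 2, 0, 32] -> [0, 16, 2, 32]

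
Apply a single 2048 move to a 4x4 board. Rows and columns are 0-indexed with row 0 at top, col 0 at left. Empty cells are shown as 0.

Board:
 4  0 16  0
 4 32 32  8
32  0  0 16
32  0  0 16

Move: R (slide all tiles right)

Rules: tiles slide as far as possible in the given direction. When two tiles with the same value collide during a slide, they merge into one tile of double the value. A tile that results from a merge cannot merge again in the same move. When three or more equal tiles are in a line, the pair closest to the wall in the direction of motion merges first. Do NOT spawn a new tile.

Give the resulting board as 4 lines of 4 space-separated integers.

Answer:  0  0  4 16
 0  4 64  8
 0  0 32 16
 0  0 32 16

Derivation:
Slide right:
row 0: [4, 0, 16, 0] -> [0, 0, 4, 16]
row 1: [4, 32, 32, 8] -> [0, 4, 64, 8]
row 2: [32, 0, 0, 16] -> [0, 0, 32, 16]
row 3: [32, 0, 0, 16] -> [0, 0, 32, 16]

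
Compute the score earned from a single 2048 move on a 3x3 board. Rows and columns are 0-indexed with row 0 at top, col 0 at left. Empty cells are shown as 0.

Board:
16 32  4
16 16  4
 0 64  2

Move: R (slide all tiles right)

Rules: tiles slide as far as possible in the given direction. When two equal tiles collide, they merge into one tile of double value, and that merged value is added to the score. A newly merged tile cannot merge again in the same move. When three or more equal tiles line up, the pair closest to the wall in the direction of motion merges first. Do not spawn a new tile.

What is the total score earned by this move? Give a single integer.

Answer: 32

Derivation:
Slide right:
row 0: [16, 32, 4] -> [16, 32, 4]  score +0 (running 0)
row 1: [16, 16, 4] -> [0, 32, 4]  score +32 (running 32)
row 2: [0, 64, 2] -> [0, 64, 2]  score +0 (running 32)
Board after move:
16 32  4
 0 32  4
 0 64  2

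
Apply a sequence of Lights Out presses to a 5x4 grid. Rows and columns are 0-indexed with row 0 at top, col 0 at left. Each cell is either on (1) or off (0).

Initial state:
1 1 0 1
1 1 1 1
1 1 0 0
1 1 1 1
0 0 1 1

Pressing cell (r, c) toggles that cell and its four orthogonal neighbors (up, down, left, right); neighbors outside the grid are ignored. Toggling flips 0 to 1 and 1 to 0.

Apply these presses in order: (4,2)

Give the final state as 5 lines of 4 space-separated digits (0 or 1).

Answer: 1 1 0 1
1 1 1 1
1 1 0 0
1 1 0 1
0 1 0 0

Derivation:
After press 1 at (4,2):
1 1 0 1
1 1 1 1
1 1 0 0
1 1 0 1
0 1 0 0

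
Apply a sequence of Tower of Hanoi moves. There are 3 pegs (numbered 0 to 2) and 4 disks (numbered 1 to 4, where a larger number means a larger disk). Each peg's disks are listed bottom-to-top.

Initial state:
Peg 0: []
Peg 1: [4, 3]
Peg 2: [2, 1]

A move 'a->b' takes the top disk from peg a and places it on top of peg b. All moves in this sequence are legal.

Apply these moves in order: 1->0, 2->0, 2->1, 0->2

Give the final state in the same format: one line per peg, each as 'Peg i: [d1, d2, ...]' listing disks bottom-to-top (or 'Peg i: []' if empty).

After move 1 (1->0):
Peg 0: [3]
Peg 1: [4]
Peg 2: [2, 1]

After move 2 (2->0):
Peg 0: [3, 1]
Peg 1: [4]
Peg 2: [2]

After move 3 (2->1):
Peg 0: [3, 1]
Peg 1: [4, 2]
Peg 2: []

After move 4 (0->2):
Peg 0: [3]
Peg 1: [4, 2]
Peg 2: [1]

Answer: Peg 0: [3]
Peg 1: [4, 2]
Peg 2: [1]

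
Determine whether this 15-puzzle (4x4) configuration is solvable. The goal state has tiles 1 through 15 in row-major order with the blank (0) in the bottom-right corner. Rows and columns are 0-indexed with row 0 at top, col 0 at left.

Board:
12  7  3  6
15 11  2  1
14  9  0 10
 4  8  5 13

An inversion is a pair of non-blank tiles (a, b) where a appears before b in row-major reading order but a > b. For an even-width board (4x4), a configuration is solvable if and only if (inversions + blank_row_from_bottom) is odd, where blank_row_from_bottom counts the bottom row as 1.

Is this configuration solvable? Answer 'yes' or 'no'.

Answer: no

Derivation:
Inversions: 54
Blank is in row 2 (0-indexed from top), which is row 2 counting from the bottom (bottom = 1).
54 + 2 = 56, which is even, so the puzzle is not solvable.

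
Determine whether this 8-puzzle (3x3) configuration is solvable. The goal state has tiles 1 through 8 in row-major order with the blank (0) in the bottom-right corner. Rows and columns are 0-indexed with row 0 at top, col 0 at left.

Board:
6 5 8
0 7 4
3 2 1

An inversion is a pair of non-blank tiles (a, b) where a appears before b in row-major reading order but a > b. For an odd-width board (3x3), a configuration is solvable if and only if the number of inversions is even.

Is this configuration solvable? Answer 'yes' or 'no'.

Inversions (pairs i<j in row-major order where tile[i] > tile[j] > 0): 24
24 is even, so the puzzle is solvable.

Answer: yes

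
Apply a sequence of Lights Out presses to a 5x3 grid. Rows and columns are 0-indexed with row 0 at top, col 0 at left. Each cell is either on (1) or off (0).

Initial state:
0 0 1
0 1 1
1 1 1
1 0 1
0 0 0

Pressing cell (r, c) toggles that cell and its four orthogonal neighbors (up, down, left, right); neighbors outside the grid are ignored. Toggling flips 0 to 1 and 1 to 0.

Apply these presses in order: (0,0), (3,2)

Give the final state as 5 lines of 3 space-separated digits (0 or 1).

Answer: 1 1 1
1 1 1
1 1 0
1 1 0
0 0 1

Derivation:
After press 1 at (0,0):
1 1 1
1 1 1
1 1 1
1 0 1
0 0 0

After press 2 at (3,2):
1 1 1
1 1 1
1 1 0
1 1 0
0 0 1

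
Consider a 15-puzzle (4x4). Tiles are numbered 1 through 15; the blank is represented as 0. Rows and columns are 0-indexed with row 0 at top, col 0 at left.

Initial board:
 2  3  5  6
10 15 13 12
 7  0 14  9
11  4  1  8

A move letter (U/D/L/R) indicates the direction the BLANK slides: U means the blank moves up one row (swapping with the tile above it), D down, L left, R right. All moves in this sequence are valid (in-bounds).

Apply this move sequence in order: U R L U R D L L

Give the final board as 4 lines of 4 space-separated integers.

Answer:  2  5 13  6
 0 10  3 12
 7 15 14  9
11  4  1  8

Derivation:
After move 1 (U):
 2  3  5  6
10  0 13 12
 7 15 14  9
11  4  1  8

After move 2 (R):
 2  3  5  6
10 13  0 12
 7 15 14  9
11  4  1  8

After move 3 (L):
 2  3  5  6
10  0 13 12
 7 15 14  9
11  4  1  8

After move 4 (U):
 2  0  5  6
10  3 13 12
 7 15 14  9
11  4  1  8

After move 5 (R):
 2  5  0  6
10  3 13 12
 7 15 14  9
11  4  1  8

After move 6 (D):
 2  5 13  6
10  3  0 12
 7 15 14  9
11  4  1  8

After move 7 (L):
 2  5 13  6
10  0  3 12
 7 15 14  9
11  4  1  8

After move 8 (L):
 2  5 13  6
 0 10  3 12
 7 15 14  9
11  4  1  8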